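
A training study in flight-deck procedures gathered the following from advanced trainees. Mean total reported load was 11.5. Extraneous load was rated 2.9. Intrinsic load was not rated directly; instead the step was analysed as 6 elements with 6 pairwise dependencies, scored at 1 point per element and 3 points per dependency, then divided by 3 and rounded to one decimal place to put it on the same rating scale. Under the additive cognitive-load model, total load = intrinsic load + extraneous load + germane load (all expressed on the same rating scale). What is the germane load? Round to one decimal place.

Intrinsic (element-interactivity): (6 × 1 + 6 × 3) / 3 = 24 / 3 = 8.0000 → 8.0.
germane load = total − intrinsic − extraneous
             = 11.5 − 8.0 − 2.9 = 0.6.

0.6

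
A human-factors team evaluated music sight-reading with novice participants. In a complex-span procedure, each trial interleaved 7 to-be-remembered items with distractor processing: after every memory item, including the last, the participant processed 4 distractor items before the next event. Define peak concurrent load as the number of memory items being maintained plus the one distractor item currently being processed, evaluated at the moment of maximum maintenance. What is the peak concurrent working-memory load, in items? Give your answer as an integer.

Maintenance is greatest during the distractor(s) after memory item 7: all 7 memory items are being held.
One distractor item is concurrently being processed.
Peak concurrent load = 7 + 1 = 8 items.

8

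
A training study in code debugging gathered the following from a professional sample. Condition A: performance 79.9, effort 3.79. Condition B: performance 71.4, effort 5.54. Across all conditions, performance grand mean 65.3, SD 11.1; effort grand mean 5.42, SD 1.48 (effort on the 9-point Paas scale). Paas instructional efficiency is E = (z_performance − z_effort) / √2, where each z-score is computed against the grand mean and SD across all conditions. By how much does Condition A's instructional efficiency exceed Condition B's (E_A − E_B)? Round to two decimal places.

1.38

Condition A: z_P = (79.9 − 65.3)/11.1 = 1.3153; z_E = (3.79 − 5.42)/1.48 = -1.1014; E_A = (1.3153 − (-1.1014))/√2 = 1.7089.
Condition B: z_P = (71.4 − 65.3)/11.1 = 0.5495; z_E = (5.54 − 5.42)/1.48 = 0.0811; E_B = (0.5495 − 0.0811)/√2 = 0.3312.
E_A − E_B = 1.7089 − 0.3312 = 1.3777 ≈ 1.38.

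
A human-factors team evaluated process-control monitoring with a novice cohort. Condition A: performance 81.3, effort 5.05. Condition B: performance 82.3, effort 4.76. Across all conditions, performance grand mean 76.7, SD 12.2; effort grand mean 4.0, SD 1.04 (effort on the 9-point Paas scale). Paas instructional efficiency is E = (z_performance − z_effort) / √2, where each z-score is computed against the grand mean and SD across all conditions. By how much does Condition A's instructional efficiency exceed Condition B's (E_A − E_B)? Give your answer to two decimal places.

Condition A: z_P = (81.3 − 76.7)/12.2 = 0.3770; z_E = (5.05 − 4.0)/1.04 = 1.0096; E_A = (0.3770 − 1.0096)/√2 = -0.4473.
Condition B: z_P = (82.3 − 76.7)/12.2 = 0.4590; z_E = (4.76 − 4.0)/1.04 = 0.7308; E_B = (0.4590 − 0.7308)/√2 = -0.1922.
E_A − E_B = -0.4473 − (-0.1922) = -0.2551 ≈ -0.26.

-0.26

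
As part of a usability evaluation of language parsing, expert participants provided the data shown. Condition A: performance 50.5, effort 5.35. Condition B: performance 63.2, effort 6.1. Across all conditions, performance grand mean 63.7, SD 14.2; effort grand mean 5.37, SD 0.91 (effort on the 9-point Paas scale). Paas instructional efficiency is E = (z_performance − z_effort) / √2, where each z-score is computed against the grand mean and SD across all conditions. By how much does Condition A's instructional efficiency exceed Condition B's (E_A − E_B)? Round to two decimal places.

-0.05

Condition A: z_P = (50.5 − 63.7)/14.2 = -0.9296; z_E = (5.35 − 5.37)/0.91 = -0.0220; E_A = (-0.9296 − (-0.0220))/√2 = -0.6418.
Condition B: z_P = (63.2 − 63.7)/14.2 = -0.0352; z_E = (6.1 − 5.37)/0.91 = 0.8022; E_B = (-0.0352 − 0.8022)/√2 = -0.5921.
E_A − E_B = -0.6418 − (-0.5921) = -0.0497 ≈ -0.05.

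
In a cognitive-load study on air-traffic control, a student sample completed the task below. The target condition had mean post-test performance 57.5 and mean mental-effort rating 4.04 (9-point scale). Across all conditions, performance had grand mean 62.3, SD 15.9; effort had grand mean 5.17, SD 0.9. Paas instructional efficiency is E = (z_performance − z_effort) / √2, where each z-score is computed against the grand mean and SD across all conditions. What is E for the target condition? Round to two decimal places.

z_performance = (57.5 − 62.3) / 15.9 = -4.8000 / 15.9 = -0.3019.
z_effort = (4.04 − 5.17) / 0.9 = -1.1300 / 0.9 = -1.2556.
z_P − z_E = -0.3019 − (-1.2556) = 0.9537.
E = 0.9537 / √2 = 0.9537 / 1.41421 = 0.6744 ≈ 0.67.

0.67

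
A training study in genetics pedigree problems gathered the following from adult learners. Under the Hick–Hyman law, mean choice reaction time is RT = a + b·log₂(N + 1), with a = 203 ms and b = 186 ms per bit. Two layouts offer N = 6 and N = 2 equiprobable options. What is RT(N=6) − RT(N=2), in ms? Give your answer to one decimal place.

RT(6) = 203 + 186·log₂(7) = 203 + 186·2.8074 = 725.1764 ms.
RT(2) = 203 + 186·log₂(3) = 203 + 186·1.5850 = 497.8100 ms.
Difference = 725.1764 − 497.8100 = 227.3664 ≈ 227.4 ms.

227.4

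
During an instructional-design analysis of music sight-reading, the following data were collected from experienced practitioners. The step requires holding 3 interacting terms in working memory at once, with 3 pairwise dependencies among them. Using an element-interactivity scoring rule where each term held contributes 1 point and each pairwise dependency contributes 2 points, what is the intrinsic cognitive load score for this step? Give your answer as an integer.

9

Element contribution: 3 × 1 = 3.
Interaction contribution: 3 × 2 = 6.
Intrinsic load = 3 + 6 = 9.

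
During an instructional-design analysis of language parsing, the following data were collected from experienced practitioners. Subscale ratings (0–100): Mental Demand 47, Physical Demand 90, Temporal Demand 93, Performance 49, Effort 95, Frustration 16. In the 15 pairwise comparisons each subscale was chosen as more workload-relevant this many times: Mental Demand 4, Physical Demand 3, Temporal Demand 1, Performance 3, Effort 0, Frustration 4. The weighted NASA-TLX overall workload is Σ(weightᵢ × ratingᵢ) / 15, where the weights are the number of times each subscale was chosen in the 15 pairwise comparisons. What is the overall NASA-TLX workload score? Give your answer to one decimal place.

The tallies are the weights (they sum to 15).
Weighted sum = 4·47 + 3·90 + 1·93 + 3·49 + 0·95 + 4·16
            = 188 + 270 + 93 + 147 + 0 + 64 = 762.
Overall workload = 762 / 15 = 50.8000 ≈ 50.8.

50.8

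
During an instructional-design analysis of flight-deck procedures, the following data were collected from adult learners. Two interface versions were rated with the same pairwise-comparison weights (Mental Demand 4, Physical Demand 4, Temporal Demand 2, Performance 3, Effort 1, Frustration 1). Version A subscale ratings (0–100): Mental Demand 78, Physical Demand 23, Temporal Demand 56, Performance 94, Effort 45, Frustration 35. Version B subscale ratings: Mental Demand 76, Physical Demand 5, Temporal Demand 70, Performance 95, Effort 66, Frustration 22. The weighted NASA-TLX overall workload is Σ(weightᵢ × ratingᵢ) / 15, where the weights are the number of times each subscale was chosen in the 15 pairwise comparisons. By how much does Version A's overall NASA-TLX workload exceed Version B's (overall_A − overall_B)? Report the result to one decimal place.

Version A weighted sum = 4·78 + 4·23 + 2·56 + 3·94 + 1·45 + 1·35 = 312 + 92 + 112 + 282 + 45 + 35 = 878; overall_A = 878/15 = 58.5333.
Version B weighted sum = 4·76 + 4·5 + 2·70 + 3·95 + 1·66 + 1·22 = 304 + 20 + 140 + 285 + 66 + 22 = 837; overall_B = 837/15 = 55.8000.
Difference = 58.5333 − 55.8000 = 2.7333 ≈ 2.7.

2.7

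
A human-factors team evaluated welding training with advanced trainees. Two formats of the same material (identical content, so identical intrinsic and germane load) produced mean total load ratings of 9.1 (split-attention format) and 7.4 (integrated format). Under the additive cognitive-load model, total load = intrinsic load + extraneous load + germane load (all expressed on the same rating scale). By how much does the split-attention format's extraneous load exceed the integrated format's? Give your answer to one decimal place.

1.7

Intrinsic and germane load are equal across formats, so the difference in total load equals the difference in extraneous load.
Extraneous-load difference = 9.1 − 7.4 = 1.7.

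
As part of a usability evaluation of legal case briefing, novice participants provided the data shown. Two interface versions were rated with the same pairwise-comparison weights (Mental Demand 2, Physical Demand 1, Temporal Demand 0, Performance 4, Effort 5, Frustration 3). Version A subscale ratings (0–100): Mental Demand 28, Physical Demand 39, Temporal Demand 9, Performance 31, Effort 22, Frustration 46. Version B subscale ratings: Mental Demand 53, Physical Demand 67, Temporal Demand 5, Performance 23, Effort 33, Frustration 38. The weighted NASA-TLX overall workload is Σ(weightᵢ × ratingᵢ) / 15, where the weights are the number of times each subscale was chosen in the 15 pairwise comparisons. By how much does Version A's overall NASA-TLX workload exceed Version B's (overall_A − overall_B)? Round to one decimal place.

-5.1

Version A weighted sum = 2·28 + 1·39 + 0·9 + 4·31 + 5·22 + 3·46 = 56 + 39 + 0 + 124 + 110 + 138 = 467; overall_A = 467/15 = 31.1333.
Version B weighted sum = 2·53 + 1·67 + 0·5 + 4·23 + 5·33 + 3·38 = 106 + 67 + 0 + 92 + 165 + 114 = 544; overall_B = 544/15 = 36.2667.
Difference = 31.1333 − 36.2667 = -5.1334 ≈ -5.1.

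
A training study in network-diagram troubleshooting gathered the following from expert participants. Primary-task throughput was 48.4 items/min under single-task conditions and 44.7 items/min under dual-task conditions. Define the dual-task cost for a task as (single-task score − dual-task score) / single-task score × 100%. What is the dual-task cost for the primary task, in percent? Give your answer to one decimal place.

7.6

Cost = (48.4 − 44.7) / 48.4 × 100%
     = 3.7000 / 48.4 × 100% = 7.6446%.
≈ 7.6%.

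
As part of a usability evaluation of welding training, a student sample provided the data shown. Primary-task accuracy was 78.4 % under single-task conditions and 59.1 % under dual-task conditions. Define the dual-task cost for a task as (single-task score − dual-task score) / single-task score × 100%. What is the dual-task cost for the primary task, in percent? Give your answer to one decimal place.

Cost = (78.4 − 59.1) / 78.4 × 100%
     = 19.3000 / 78.4 × 100% = 24.6173%.
≈ 24.6%.

24.6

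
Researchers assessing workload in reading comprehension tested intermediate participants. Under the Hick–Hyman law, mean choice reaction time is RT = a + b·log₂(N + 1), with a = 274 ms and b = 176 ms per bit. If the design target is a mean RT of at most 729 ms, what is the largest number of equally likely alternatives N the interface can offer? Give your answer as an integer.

Set 274 + 176·log₂(N + 1) ≤ 729.
log₂(N + 1) ≤ (729 − 274) / 176 = 2.5852.
N + 1 ≤ 2^2.5852 = 6.0010.
N ≤ 5.0010, so the largest integer N is 5.

5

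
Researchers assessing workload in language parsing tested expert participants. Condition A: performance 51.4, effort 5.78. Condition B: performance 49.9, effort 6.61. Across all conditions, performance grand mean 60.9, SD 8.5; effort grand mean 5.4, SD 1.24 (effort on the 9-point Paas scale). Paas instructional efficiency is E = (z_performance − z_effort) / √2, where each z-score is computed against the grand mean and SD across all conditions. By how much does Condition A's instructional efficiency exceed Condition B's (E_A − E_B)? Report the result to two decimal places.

Condition A: z_P = (51.4 − 60.9)/8.5 = -1.1176; z_E = (5.78 − 5.4)/1.24 = 0.3065; E_A = (-1.1176 − 0.3065)/√2 = -1.0070.
Condition B: z_P = (49.9 − 60.9)/8.5 = -1.2941; z_E = (6.61 − 5.4)/1.24 = 0.9758; E_B = (-1.2941 − 0.9758)/√2 = -1.6051.
E_A − E_B = -1.0070 − (-1.6051) = 0.5981 ≈ 0.60.

0.60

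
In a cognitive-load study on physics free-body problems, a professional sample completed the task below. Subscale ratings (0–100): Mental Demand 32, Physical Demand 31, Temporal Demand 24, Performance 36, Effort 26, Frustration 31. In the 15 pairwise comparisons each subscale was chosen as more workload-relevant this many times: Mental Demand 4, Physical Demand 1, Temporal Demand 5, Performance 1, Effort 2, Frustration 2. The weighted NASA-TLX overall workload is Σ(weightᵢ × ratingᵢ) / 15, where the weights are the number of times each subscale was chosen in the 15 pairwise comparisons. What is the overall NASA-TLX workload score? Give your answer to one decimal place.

28.6

The tallies are the weights (they sum to 15).
Weighted sum = 4·32 + 1·31 + 5·24 + 1·36 + 2·26 + 2·31
            = 128 + 31 + 120 + 36 + 52 + 62 = 429.
Overall workload = 429 / 15 = 28.6000 ≈ 28.6.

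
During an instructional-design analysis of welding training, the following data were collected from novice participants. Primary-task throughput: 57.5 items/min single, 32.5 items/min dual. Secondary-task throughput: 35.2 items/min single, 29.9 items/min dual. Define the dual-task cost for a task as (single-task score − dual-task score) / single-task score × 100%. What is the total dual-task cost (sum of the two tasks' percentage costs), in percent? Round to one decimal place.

58.5

Primary cost = (57.5 − 32.5) / 57.5 × 100% = 43.4783%.
Secondary cost = (35.2 − 29.9) / 35.2 × 100% = 15.0568%.
Total = 43.4783% + 15.0568% = 58.5351% ≈ 58.5%.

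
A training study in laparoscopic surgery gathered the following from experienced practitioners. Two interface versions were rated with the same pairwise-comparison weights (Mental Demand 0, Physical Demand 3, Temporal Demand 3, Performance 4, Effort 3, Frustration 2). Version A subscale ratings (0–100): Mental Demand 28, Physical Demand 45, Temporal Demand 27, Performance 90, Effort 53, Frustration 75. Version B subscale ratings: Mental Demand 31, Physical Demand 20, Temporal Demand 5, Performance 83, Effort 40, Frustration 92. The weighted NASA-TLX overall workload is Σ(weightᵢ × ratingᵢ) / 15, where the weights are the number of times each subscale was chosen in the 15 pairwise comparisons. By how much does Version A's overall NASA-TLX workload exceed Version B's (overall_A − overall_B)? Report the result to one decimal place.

Version A weighted sum = 0·28 + 3·45 + 3·27 + 4·90 + 3·53 + 2·75 = 0 + 135 + 81 + 360 + 159 + 150 = 885; overall_A = 885/15 = 59.0000.
Version B weighted sum = 0·31 + 3·20 + 3·5 + 4·83 + 3·40 + 2·92 = 0 + 60 + 15 + 332 + 120 + 184 = 711; overall_B = 711/15 = 47.4000.
Difference = 59.0000 − 47.4000 = 11.6000 ≈ 11.6.

11.6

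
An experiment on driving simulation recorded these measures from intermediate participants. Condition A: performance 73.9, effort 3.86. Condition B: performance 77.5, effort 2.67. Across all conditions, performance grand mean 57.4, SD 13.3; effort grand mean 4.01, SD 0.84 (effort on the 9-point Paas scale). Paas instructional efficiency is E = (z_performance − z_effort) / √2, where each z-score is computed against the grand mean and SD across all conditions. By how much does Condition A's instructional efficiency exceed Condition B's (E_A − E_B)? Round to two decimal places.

Condition A: z_P = (73.9 − 57.4)/13.3 = 1.2406; z_E = (3.86 − 4.01)/0.84 = -0.1786; E_A = (1.2406 − (-0.1786))/√2 = 1.0035.
Condition B: z_P = (77.5 − 57.4)/13.3 = 1.5113; z_E = (2.67 − 4.01)/0.84 = -1.5952; E_B = (1.5113 − (-1.5952))/√2 = 2.1966.
E_A − E_B = 1.0035 − 2.1966 = -1.1931 ≈ -1.19.

-1.19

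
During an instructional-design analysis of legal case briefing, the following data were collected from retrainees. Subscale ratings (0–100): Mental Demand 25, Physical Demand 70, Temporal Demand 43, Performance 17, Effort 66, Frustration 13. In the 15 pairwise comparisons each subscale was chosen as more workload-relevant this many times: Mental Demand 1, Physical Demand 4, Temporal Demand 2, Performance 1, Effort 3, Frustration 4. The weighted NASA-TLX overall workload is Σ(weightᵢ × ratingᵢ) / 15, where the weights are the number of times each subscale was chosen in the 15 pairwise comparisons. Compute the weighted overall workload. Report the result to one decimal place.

The tallies are the weights (they sum to 15).
Weighted sum = 1·25 + 4·70 + 2·43 + 1·17 + 3·66 + 4·13
            = 25 + 280 + 86 + 17 + 198 + 52 = 658.
Overall workload = 658 / 15 = 43.8667 ≈ 43.9.

43.9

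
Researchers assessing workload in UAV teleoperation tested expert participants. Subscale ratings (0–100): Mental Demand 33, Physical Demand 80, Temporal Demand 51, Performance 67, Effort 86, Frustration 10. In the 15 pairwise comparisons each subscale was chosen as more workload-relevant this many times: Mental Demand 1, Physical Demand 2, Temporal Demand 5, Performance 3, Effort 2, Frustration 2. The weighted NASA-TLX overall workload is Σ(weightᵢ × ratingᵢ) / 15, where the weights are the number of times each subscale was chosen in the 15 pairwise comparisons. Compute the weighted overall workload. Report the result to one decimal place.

The tallies are the weights (they sum to 15).
Weighted sum = 1·33 + 2·80 + 5·51 + 3·67 + 2·86 + 2·10
            = 33 + 160 + 255 + 201 + 172 + 20 = 841.
Overall workload = 841 / 15 = 56.0667 ≈ 56.1.

56.1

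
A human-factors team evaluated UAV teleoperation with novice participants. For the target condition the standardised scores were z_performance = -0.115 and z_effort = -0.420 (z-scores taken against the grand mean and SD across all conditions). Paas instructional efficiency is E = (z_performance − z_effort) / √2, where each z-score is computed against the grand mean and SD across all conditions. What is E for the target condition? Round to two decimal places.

0.22

z_P − z_E = -0.115 − (-0.420) = 0.3050.
E = 0.3050 / √2 = 0.3050 / 1.41421 = 0.2157 ≈ 0.22.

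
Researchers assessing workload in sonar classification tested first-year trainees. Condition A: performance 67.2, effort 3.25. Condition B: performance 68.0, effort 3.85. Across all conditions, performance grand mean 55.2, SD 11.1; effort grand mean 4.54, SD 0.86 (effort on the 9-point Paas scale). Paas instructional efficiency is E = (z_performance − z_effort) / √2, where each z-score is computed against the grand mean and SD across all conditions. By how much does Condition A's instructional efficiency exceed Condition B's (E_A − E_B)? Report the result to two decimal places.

Condition A: z_P = (67.2 − 55.2)/11.1 = 1.0811; z_E = (3.25 − 4.54)/0.86 = -1.5000; E_A = (1.0811 − (-1.5000))/√2 = 1.8251.
Condition B: z_P = (68.0 − 55.2)/11.1 = 1.1532; z_E = (3.85 − 4.54)/0.86 = -0.8023; E_B = (1.1532 − (-0.8023))/√2 = 1.3827.
E_A − E_B = 1.8251 − 1.3827 = 0.4424 ≈ 0.44.

0.44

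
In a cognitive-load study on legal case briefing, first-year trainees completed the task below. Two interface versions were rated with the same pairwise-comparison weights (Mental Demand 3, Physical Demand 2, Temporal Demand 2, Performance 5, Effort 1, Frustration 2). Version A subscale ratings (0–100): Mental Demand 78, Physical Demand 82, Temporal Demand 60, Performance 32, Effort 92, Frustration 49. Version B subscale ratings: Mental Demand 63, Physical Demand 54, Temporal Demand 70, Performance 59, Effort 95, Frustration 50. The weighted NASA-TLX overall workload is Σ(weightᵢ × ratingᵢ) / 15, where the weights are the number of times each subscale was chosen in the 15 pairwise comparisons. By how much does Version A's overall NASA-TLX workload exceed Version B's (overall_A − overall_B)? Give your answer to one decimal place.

Version A weighted sum = 3·78 + 2·82 + 2·60 + 5·32 + 1·92 + 2·49 = 234 + 164 + 120 + 160 + 92 + 98 = 868; overall_A = 868/15 = 57.8667.
Version B weighted sum = 3·63 + 2·54 + 2·70 + 5·59 + 1·95 + 2·50 = 189 + 108 + 140 + 295 + 95 + 100 = 927; overall_B = 927/15 = 61.8000.
Difference = 57.8667 − 61.8000 = -3.9333 ≈ -3.9.

-3.9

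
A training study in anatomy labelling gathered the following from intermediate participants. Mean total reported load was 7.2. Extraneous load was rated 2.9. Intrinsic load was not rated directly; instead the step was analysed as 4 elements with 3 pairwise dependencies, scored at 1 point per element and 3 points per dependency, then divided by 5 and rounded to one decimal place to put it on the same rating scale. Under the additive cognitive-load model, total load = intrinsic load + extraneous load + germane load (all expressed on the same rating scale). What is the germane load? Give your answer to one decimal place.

1.7

Intrinsic (element-interactivity): (4 × 1 + 3 × 3) / 5 = 13 / 5 = 2.6000 → 2.6.
germane load = total − intrinsic − extraneous
             = 7.2 − 2.6 − 2.9 = 1.7.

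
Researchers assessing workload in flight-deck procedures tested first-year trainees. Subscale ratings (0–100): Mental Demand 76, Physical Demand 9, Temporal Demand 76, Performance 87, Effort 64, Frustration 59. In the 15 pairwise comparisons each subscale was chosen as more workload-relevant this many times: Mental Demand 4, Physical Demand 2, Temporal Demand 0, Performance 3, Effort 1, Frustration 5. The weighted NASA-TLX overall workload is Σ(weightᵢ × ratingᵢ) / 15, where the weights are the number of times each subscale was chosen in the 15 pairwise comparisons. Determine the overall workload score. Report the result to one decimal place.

The tallies are the weights (they sum to 15).
Weighted sum = 4·76 + 2·9 + 0·76 + 3·87 + 1·64 + 5·59
            = 304 + 18 + 0 + 261 + 64 + 295 = 942.
Overall workload = 942 / 15 = 62.8000 ≈ 62.8.

62.8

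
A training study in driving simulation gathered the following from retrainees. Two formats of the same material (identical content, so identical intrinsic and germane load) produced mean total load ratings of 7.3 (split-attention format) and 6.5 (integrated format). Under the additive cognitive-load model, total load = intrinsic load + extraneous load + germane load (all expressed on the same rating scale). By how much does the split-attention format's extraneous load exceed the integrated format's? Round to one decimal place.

0.8

Intrinsic and germane load are equal across formats, so the difference in total load equals the difference in extraneous load.
Extraneous-load difference = 7.3 − 6.5 = 0.8.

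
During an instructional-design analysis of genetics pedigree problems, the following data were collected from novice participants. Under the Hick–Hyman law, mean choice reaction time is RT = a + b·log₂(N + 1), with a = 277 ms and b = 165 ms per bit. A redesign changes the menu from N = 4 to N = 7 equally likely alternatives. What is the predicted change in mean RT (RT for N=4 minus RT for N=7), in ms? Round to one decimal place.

RT(4) = 277 + 165·log₂(5) = 277 + 165·2.3219 = 660.1135 ms.
RT(7) = 277 + 165·log₂(8) = 277 + 165·3.0000 = 772.0000 ms.
Difference = 660.1135 − 772.0000 = -111.8865 ≈ -111.9 ms.

-111.9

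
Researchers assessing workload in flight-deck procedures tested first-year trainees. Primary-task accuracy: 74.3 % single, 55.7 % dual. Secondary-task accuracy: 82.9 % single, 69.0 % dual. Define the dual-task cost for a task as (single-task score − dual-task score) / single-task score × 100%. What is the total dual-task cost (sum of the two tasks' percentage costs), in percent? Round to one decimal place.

41.8

Primary cost = (74.3 − 55.7) / 74.3 × 100% = 25.0336%.
Secondary cost = (82.9 − 69.0) / 82.9 × 100% = 16.7672%.
Total = 25.0336% + 16.7672% = 41.8008% ≈ 41.8%.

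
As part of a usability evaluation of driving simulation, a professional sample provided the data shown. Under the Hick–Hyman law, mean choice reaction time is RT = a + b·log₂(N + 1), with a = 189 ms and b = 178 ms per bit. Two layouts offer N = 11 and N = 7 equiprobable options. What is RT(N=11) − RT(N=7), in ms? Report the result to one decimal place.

RT(11) = 189 + 178·log₂(12) = 189 + 178·3.5850 = 827.1300 ms.
RT(7) = 189 + 178·log₂(8) = 189 + 178·3.0000 = 723.0000 ms.
Difference = 827.1300 − 723.0000 = 104.1300 ≈ 104.1 ms.

104.1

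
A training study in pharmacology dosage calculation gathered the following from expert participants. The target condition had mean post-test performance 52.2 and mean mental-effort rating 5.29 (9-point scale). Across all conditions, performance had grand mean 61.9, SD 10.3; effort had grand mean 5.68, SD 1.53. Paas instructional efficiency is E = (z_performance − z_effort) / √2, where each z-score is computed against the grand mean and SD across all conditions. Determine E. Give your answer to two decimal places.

z_performance = (52.2 − 61.9) / 10.3 = -9.7000 / 10.3 = -0.9417.
z_effort = (5.29 − 5.68) / 1.53 = -0.3900 / 1.53 = -0.2549.
z_P − z_E = -0.9417 − (-0.2549) = -0.6868.
E = -0.6868 / √2 = -0.6868 / 1.41421 = -0.4856 ≈ -0.49.

-0.49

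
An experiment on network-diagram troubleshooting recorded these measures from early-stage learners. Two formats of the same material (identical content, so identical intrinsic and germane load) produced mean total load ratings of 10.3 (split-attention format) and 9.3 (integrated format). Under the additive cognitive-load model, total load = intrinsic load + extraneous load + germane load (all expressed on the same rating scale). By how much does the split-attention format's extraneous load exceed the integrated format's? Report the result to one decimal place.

1.0

Intrinsic and germane load are equal across formats, so the difference in total load equals the difference in extraneous load.
Extraneous-load difference = 10.3 − 9.3 = 1.0.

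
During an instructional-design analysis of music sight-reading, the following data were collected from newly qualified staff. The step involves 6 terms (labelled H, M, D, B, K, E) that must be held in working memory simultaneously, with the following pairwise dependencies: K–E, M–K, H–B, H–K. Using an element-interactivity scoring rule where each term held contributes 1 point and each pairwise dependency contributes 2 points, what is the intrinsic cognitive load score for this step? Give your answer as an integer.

Count of terms held simultaneously: 6.
Count of pairwise dependencies listed: 4.
Element contribution: 6 × 1 = 6.
Interaction contribution: 4 × 2 = 8.
Intrinsic load = 6 + 8 = 14.

14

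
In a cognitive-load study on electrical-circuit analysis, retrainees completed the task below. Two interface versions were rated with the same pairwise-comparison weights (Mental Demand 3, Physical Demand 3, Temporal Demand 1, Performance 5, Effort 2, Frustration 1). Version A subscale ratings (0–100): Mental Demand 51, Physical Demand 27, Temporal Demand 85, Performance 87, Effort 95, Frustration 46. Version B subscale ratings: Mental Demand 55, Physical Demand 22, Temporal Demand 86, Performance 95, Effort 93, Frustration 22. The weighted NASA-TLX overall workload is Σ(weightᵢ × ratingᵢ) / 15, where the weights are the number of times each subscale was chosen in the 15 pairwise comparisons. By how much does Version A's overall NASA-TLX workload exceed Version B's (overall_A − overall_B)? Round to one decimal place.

Version A weighted sum = 3·51 + 3·27 + 1·85 + 5·87 + 2·95 + 1·46 = 153 + 81 + 85 + 435 + 190 + 46 = 990; overall_A = 990/15 = 66.0000.
Version B weighted sum = 3·55 + 3·22 + 1·86 + 5·95 + 2·93 + 1·22 = 165 + 66 + 86 + 475 + 186 + 22 = 1000; overall_B = 1000/15 = 66.6667.
Difference = 66.0000 − 66.6667 = -0.6667 ≈ -0.7.

-0.7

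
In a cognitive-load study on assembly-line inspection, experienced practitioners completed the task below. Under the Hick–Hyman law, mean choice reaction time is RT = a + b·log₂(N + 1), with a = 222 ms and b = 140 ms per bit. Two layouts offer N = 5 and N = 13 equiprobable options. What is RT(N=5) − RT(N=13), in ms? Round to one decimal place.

-171.1

RT(5) = 222 + 140·log₂(6) = 222 + 140·2.5850 = 583.9000 ms.
RT(13) = 222 + 140·log₂(14) = 222 + 140·3.8074 = 755.0360 ms.
Difference = 583.9000 − 755.0360 = -171.1360 ≈ -171.1 ms.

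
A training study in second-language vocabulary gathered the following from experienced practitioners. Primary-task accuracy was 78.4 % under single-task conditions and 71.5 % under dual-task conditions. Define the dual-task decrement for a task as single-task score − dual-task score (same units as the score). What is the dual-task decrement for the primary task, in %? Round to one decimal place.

Decrement = 78.4 − 71.5 = 6.9000 % ≈ 6.9 %.

6.9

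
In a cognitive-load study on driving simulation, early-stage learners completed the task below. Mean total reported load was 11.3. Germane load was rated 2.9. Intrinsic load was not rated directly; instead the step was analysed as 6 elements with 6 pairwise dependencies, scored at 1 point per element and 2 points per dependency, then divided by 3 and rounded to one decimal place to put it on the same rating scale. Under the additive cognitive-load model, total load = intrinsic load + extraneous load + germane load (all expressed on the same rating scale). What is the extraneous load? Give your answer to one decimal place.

Intrinsic (element-interactivity): (6 × 1 + 6 × 2) / 3 = 18 / 3 = 6.0000 → 6.0.
extraneous load = total − intrinsic − germane
             = 11.3 − 6.0 − 2.9 = 2.4.

2.4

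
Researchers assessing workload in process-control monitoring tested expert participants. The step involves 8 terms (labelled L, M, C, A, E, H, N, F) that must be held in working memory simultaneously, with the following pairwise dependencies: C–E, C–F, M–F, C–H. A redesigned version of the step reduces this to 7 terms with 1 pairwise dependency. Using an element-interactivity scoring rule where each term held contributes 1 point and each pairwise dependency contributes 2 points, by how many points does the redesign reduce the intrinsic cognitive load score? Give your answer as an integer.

Original: 8 × 1 + 4 × 2 = 8 + 8 = 16.
Redesigned: 7 × 1 + 1 × 2 = 7 + 2 = 9.
Reduction = 16 − 9 = 7.

7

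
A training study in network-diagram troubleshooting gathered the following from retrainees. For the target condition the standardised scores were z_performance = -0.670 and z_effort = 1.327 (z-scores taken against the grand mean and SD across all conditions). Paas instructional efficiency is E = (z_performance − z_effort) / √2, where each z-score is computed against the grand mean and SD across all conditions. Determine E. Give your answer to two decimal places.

-1.41

z_P − z_E = -0.670 − 1.327 = -1.9970.
E = -1.9970 / √2 = -1.9970 / 1.41421 = -1.4121 ≈ -1.41.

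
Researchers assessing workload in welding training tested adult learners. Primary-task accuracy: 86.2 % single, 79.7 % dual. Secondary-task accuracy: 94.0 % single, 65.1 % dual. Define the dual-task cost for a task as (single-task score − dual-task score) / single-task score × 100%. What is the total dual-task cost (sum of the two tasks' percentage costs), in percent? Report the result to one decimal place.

Primary cost = (86.2 − 79.7) / 86.2 × 100% = 7.5406%.
Secondary cost = (94.0 − 65.1) / 94.0 × 100% = 30.7447%.
Total = 7.5406% + 30.7447% = 38.2853% ≈ 38.3%.

38.3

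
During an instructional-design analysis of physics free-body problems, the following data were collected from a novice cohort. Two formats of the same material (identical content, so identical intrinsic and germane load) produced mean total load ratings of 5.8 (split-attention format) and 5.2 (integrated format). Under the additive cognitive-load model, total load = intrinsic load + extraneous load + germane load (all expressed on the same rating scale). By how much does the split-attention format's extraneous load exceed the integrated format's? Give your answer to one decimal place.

0.6

Intrinsic and germane load are equal across formats, so the difference in total load equals the difference in extraneous load.
Extraneous-load difference = 5.8 − 5.2 = 0.6.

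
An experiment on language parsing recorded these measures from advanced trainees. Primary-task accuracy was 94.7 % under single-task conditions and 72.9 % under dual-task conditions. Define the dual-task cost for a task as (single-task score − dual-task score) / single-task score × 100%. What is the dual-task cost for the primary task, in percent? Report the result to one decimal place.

23.0

Cost = (94.7 − 72.9) / 94.7 × 100%
     = 21.8000 / 94.7 × 100% = 23.0201%.
≈ 23.0%.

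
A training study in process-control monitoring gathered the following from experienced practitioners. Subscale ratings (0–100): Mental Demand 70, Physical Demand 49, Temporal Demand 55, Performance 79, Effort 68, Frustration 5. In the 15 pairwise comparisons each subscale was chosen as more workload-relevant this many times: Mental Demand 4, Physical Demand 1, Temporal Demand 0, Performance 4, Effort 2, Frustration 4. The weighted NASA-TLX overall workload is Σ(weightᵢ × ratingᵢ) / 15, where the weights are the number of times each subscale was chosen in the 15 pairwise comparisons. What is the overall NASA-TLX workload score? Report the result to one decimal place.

The tallies are the weights (they sum to 15).
Weighted sum = 4·70 + 1·49 + 0·55 + 4·79 + 2·68 + 4·5
            = 280 + 49 + 0 + 316 + 136 + 20 = 801.
Overall workload = 801 / 15 = 53.4000 ≈ 53.4.

53.4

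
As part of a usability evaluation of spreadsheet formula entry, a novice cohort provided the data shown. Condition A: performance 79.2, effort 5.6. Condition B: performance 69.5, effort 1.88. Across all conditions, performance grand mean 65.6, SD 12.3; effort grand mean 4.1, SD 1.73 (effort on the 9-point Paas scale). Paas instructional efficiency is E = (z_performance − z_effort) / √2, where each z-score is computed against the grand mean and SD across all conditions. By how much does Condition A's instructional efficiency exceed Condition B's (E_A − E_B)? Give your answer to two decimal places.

-0.96

Condition A: z_P = (79.2 − 65.6)/12.3 = 1.1057; z_E = (5.6 − 4.1)/1.73 = 0.8671; E_A = (1.1057 − 0.8671)/√2 = 0.1687.
Condition B: z_P = (69.5 − 65.6)/12.3 = 0.3171; z_E = (1.88 − 4.1)/1.73 = -1.2832; E_B = (0.3171 − (-1.2832))/√2 = 1.1316.
E_A − E_B = 0.1687 − 1.1316 = -0.9629 ≈ -0.96.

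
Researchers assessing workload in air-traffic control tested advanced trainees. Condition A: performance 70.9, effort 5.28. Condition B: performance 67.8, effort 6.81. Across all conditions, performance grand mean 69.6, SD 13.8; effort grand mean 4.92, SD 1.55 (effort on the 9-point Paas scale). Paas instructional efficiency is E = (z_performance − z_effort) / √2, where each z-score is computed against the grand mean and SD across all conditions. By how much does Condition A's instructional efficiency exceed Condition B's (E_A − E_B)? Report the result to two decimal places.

Condition A: z_P = (70.9 − 69.6)/13.8 = 0.0942; z_E = (5.28 − 4.92)/1.55 = 0.2323; E_A = (0.0942 − 0.2323)/√2 = -0.0977.
Condition B: z_P = (67.8 − 69.6)/13.8 = -0.1304; z_E = (6.81 − 4.92)/1.55 = 1.2194; E_B = (-0.1304 − 1.2194)/√2 = -0.9545.
E_A − E_B = -0.0977 − (-0.9545) = 0.8568 ≈ 0.86.

0.86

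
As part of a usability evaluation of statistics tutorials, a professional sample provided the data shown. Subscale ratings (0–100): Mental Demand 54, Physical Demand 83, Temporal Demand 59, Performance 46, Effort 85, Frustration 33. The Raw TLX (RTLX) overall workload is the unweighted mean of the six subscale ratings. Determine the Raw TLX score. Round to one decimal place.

Sum of ratings = 54 + 83 + 59 + 46 + 85 + 33 = 360.
RTLX = 360 / 6 = 60.0000 ≈ 60.0.

60.0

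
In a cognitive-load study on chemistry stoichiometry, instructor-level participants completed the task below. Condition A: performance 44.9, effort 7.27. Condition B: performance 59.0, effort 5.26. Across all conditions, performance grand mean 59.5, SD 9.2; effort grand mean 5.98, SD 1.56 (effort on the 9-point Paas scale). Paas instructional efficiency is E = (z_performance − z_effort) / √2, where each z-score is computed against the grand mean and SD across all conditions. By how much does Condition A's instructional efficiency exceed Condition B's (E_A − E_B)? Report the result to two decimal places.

-1.99

Condition A: z_P = (44.9 − 59.5)/9.2 = -1.5870; z_E = (7.27 − 5.98)/1.56 = 0.8269; E_A = (-1.5870 − 0.8269)/√2 = -1.7069.
Condition B: z_P = (59.0 − 59.5)/9.2 = -0.0543; z_E = (5.26 − 5.98)/1.56 = -0.4615; E_B = (-0.0543 − (-0.4615))/√2 = 0.2879.
E_A − E_B = -1.7069 − 0.2879 = -1.9948 ≈ -1.99.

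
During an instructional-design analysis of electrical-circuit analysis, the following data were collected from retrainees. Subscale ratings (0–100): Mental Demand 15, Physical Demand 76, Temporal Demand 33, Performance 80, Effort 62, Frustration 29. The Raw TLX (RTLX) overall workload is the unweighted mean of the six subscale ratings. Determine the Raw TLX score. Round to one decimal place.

49.2

Sum of ratings = 15 + 76 + 33 + 80 + 62 + 29 = 295.
RTLX = 295 / 6 = 49.1667 ≈ 49.2.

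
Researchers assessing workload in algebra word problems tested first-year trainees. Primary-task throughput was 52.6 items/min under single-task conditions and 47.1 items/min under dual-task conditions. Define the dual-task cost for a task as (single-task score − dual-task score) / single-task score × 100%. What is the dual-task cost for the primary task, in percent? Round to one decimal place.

Cost = (52.6 − 47.1) / 52.6 × 100%
     = 5.5000 / 52.6 × 100% = 10.4563%.
≈ 10.5%.

10.5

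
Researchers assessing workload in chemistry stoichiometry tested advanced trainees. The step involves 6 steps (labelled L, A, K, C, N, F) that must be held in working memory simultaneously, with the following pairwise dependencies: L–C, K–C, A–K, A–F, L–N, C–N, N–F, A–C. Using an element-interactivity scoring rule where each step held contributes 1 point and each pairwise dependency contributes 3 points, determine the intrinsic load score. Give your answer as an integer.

30

Count of steps held simultaneously: 6.
Count of pairwise dependencies listed: 8.
Element contribution: 6 × 1 = 6.
Interaction contribution: 8 × 3 = 24.
Intrinsic load = 6 + 24 = 30.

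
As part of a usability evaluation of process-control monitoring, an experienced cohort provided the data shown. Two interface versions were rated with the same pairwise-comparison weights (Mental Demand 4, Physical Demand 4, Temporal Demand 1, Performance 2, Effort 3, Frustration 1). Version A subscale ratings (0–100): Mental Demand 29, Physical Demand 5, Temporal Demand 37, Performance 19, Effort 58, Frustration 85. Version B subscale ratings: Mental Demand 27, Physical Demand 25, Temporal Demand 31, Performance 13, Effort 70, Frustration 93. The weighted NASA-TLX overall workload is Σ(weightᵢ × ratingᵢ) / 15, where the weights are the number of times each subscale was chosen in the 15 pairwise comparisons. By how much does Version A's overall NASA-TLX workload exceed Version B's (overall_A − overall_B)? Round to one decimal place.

-6.5

Version A weighted sum = 4·29 + 4·5 + 1·37 + 2·19 + 3·58 + 1·85 = 116 + 20 + 37 + 38 + 174 + 85 = 470; overall_A = 470/15 = 31.3333.
Version B weighted sum = 4·27 + 4·25 + 1·31 + 2·13 + 3·70 + 1·93 = 108 + 100 + 31 + 26 + 210 + 93 = 568; overall_B = 568/15 = 37.8667.
Difference = 31.3333 − 37.8667 = -6.5334 ≈ -6.5.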